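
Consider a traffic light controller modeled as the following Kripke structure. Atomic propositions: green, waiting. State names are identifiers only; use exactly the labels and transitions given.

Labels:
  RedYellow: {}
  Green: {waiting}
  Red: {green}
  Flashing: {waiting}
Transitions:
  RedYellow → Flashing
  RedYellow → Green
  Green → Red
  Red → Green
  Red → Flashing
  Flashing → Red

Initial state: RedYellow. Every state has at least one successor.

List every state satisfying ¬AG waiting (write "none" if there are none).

States satisfying waiting: {Green, Flashing}.
States satisfying AG waiting: ∅.
States satisfying ¬AG waiting: {RedYellow, Green, Red, Flashing}.

{RedYellow, Green, Red, Flashing}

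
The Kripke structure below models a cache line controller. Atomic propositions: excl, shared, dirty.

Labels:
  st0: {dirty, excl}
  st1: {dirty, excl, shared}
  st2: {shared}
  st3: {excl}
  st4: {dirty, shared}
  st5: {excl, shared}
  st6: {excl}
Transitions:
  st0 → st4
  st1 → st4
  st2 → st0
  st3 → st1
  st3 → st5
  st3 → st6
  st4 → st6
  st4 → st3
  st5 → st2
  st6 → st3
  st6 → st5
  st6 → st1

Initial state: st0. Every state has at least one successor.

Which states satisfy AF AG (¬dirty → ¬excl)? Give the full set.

States satisfying AG (¬dirty → ¬excl): ∅.
States satisfying AF AG (¬dirty → ¬excl): ∅.

none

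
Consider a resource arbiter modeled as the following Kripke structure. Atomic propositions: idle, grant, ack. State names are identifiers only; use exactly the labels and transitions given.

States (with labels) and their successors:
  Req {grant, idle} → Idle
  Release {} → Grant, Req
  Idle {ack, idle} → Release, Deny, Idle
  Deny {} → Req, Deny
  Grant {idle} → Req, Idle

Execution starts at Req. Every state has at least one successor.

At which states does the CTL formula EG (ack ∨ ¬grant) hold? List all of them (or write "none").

{Release, Idle, Deny, Grant}

States satisfying ack ∨ ¬grant: {Release, Idle, Deny, Grant}.
States satisfying EG (ack ∨ ¬grant): {Release, Idle, Deny, Grant}.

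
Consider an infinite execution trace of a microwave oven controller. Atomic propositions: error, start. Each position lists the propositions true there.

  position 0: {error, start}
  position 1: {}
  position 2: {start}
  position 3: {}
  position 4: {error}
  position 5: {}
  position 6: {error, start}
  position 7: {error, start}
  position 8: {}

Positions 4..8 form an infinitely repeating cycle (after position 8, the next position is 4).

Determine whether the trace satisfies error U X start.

Walking from position 0: X start first holds at position 1, and error holds at every earlier position along the way, so error U X start holds.

Holds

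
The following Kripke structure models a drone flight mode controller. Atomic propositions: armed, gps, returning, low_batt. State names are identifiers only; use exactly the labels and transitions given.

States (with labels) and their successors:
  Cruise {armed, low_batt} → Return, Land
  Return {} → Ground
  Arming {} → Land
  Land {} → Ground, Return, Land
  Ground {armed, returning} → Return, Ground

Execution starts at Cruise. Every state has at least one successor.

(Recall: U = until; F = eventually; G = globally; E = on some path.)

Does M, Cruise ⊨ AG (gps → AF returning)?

Holds

States satisfying gps → AF returning: {Cruise, Return, Arming, Land, Ground}.
States satisfying AG (gps → AF returning): {Cruise, Return, Arming, Land, Ground}.
Every state reachable from Cruise satisfies gps → AF returning.
Cruise ∈ Sat(AG (gps → AF returning)).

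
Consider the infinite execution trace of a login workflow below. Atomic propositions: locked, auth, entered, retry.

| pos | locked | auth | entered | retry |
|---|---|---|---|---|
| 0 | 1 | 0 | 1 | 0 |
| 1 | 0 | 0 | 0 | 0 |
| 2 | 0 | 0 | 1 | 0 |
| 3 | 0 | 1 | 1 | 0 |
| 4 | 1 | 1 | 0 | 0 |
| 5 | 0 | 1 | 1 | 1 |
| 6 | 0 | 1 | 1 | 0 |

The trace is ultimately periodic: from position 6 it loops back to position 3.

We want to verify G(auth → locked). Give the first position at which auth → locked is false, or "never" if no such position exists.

Check auth → locked at each position in order: 0 ✓, 1 ✓, 2 ✓.
At position 3 the labels are {auth, entered}, so auth → locked is false there. This is the first violation.

3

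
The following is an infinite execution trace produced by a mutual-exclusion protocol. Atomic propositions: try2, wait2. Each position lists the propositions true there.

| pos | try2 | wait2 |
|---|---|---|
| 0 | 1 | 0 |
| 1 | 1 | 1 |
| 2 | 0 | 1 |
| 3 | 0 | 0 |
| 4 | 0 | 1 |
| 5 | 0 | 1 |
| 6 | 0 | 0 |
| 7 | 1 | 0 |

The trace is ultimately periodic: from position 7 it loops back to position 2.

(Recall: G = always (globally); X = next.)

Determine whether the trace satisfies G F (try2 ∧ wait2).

Does not hold

F (try2 ∧ wait2) must hold at every position from 0 onward. It fails at position 2, so G F (try2 ∧ wait2) is false.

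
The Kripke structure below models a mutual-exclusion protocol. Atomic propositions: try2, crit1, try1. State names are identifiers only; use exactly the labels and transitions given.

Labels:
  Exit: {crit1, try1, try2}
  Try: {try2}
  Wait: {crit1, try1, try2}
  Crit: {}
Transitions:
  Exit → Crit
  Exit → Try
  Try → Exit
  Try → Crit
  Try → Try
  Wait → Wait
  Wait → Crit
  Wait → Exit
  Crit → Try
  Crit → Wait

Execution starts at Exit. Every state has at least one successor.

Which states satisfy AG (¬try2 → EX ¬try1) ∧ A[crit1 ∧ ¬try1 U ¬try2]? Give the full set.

States satisfying ¬try2 → EX ¬try1: {Exit, Try, Wait, Crit}.
States satisfying AG (¬try2 → EX ¬try1): {Exit, Try, Wait, Crit}.
States satisfying crit1 ∧ ¬try1: ∅.
States satisfying ¬try2: {Crit}.
States satisfying A[crit1 ∧ ¬try1 U ¬try2]: {Crit}.
States satisfying AG (¬try2 → EX ¬try1) ∧ A[crit1 ∧ ¬try1 U ¬try2]: {Crit}.

{Crit}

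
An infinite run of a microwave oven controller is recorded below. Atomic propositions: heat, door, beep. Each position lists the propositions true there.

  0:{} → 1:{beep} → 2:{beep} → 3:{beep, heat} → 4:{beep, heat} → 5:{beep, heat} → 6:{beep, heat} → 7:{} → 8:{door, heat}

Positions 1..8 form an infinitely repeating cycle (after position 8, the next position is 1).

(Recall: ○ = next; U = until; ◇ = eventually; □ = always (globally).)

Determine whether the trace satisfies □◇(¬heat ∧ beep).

◇(¬heat ∧ beep) holds at every position 0..8, and those are all positions ever visited, so □◇(¬heat ∧ beep) holds.

Satisfied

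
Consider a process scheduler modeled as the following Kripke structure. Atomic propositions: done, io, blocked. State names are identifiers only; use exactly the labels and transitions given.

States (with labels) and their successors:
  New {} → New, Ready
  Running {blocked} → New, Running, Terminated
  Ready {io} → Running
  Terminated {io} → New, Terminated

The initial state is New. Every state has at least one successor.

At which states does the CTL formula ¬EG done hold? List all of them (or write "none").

States satisfying done: ∅.
States satisfying EG done: ∅.
States satisfying ¬EG done: {New, Running, Ready, Terminated}.

{New, Running, Ready, Terminated}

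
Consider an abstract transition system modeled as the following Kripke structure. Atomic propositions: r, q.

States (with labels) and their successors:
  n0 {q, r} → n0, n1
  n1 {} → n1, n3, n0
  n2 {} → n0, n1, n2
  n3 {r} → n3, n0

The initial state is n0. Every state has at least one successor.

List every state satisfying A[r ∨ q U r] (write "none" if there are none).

{n0, n3}

States satisfying r ∨ q: {n0, n3}.
States satisfying r: {n0, n3}.
States satisfying A[r ∨ q U r]: {n0, n3}.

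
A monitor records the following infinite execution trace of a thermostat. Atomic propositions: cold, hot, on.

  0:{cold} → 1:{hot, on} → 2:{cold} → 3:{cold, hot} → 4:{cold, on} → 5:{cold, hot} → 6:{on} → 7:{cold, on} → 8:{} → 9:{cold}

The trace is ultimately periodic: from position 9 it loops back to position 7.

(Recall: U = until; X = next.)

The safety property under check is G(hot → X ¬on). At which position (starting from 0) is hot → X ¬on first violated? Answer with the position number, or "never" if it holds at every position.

3

Check hot → X ¬on at each position in order: 0 ✓, 1 ✓, 2 ✓.
At position 3 the labels are {cold, hot} and the next position 4 has {cold, on}, so hot → X ¬on is false there. This is the first violation.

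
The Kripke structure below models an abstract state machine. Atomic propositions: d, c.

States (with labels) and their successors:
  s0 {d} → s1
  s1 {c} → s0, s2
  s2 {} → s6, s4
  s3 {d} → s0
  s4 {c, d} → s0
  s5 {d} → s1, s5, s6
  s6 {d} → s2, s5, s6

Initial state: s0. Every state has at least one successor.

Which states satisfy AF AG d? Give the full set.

none

States satisfying AG d: ∅.
States satisfying AF AG d: ∅.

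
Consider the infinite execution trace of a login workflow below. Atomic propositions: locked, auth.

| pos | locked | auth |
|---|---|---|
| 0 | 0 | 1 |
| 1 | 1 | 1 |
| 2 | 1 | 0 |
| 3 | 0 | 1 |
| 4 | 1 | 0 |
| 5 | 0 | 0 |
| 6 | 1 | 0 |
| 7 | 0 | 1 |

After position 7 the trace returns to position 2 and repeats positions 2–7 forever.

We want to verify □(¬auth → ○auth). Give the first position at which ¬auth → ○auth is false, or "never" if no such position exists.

Check ¬auth → ○auth at each position in order: 0 ✓, 1 ✓, 2 ✓, 3 ✓.
At position 4 the labels are {locked} and the next position 5 has {}, so ¬auth → ○auth is false there. This is the first violation.

4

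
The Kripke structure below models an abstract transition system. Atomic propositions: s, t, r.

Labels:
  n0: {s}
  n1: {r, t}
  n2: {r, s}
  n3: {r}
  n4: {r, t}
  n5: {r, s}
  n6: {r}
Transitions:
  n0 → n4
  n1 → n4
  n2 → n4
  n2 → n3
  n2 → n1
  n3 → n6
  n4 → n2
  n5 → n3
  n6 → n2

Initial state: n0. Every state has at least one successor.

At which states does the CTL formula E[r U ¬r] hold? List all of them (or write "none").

{n0}

States satisfying r: {n1, n2, n3, n4, n5, n6}.
States satisfying ¬r: {n0}.
States satisfying E[r U ¬r]: {n0}.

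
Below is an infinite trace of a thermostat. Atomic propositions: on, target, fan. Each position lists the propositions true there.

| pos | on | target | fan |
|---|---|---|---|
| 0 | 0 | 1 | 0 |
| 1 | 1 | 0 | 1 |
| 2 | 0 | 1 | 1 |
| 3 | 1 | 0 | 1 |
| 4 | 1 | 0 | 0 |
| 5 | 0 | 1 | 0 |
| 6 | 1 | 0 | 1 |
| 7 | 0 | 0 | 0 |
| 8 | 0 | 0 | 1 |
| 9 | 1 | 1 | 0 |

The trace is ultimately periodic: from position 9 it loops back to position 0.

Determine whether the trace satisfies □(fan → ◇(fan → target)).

fan → ◇(fan → target) holds at every position 0..9, and those are all positions ever visited, so □(fan → ◇(fan → target)) holds.
Positions where fan holds: 1, 2, 3, 6, 8.
Check ◇(fan → target) at each: 1→ok, 2→ok, 3→ok, 6→ok, 8→ok.

Satisfied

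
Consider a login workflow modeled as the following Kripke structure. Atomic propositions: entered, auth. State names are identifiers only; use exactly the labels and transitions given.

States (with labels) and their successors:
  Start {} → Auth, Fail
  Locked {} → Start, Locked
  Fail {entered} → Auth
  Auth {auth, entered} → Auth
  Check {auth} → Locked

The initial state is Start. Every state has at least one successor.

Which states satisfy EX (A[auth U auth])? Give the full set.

States satisfying A[auth U auth]: {Auth, Check}.
States satisfying EX (A[auth U auth]): {Start, Fail, Auth}.

{Start, Fail, Auth}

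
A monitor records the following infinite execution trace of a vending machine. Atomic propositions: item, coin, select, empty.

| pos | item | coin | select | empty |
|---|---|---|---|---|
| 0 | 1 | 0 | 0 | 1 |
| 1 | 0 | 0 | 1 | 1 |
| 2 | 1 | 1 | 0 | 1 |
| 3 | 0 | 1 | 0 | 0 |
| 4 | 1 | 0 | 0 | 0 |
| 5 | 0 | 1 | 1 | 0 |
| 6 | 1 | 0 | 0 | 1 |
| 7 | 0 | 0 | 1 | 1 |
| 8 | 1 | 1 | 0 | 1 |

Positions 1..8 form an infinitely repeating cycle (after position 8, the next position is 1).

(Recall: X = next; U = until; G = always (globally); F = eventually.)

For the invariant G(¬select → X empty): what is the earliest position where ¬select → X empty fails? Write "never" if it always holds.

2

Check ¬select → X empty at each position in order: 0 ✓, 1 ✓.
At position 2 the labels are {coin, empty, item} and the next position 3 has {coin}, so ¬select → X empty is false there. This is the first violation.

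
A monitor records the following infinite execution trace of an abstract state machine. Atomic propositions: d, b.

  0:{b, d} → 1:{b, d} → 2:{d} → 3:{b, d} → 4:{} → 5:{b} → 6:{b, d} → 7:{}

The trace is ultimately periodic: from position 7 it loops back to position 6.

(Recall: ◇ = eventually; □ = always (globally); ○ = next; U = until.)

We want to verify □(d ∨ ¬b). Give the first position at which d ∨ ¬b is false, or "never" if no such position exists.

Check d ∨ ¬b at each position in order: 0 ✓, 1 ✓, 2 ✓, 3 ✓, 4 ✓.
At position 5 the labels are {b}, so d ∨ ¬b is false there. This is the first violation.

5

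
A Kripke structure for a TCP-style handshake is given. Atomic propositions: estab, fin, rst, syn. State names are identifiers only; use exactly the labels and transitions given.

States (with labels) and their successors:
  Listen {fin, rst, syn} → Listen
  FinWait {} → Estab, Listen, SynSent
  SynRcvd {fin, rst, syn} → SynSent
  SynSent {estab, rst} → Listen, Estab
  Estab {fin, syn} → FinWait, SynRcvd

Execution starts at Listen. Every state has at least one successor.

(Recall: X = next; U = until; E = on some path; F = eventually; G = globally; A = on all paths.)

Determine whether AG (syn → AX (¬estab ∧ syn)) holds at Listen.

States satisfying syn → AX (¬estab ∧ syn): {Listen, FinWait, SynSent}.
States satisfying AG (syn → AX (¬estab ∧ syn)): {Listen}.
Every state reachable from Listen satisfies syn → AX (¬estab ∧ syn).
Listen ∈ Sat(AG (syn → AX (¬estab ∧ syn))).

Satisfied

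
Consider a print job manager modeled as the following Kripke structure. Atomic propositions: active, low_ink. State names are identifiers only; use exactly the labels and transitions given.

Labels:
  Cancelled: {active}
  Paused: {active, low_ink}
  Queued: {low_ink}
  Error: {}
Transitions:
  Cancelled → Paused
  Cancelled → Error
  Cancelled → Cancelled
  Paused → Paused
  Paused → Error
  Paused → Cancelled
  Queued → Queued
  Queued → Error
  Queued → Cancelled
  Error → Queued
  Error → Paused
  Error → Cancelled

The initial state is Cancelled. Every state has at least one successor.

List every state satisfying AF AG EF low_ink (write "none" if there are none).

{Cancelled, Paused, Queued, Error}

States satisfying AG EF low_ink: {Cancelled, Paused, Queued, Error}.
States satisfying AF AG EF low_ink: {Cancelled, Paused, Queued, Error}.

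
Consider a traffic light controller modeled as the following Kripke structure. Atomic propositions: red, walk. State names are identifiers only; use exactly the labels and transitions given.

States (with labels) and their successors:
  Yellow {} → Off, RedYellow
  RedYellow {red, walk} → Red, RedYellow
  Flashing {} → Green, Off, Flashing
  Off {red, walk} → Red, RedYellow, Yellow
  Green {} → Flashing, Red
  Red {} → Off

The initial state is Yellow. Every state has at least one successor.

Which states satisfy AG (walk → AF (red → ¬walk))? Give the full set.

none

States satisfying walk → AF (red → ¬walk): {Yellow, Flashing, Green, Red}.
States satisfying AG (walk → AF (red → ¬walk)): ∅.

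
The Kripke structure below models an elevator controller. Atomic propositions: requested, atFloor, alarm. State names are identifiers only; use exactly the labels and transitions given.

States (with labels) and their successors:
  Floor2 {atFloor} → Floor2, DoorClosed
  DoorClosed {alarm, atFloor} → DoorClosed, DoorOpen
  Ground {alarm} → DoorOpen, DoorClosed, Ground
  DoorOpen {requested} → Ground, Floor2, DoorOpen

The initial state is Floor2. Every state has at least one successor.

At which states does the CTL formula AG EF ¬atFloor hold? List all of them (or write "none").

{Floor2, DoorClosed, Ground, DoorOpen}

States satisfying EF ¬atFloor: {Floor2, DoorClosed, Ground, DoorOpen}.
States satisfying AG EF ¬atFloor: {Floor2, DoorClosed, Ground, DoorOpen}.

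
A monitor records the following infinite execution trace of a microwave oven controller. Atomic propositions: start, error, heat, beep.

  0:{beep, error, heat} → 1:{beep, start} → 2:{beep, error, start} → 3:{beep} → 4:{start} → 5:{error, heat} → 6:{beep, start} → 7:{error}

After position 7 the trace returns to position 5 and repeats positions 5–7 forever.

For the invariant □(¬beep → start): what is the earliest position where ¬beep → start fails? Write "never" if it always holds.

5

Check ¬beep → start at each position in order: 0 ✓, 1 ✓, 2 ✓, 3 ✓, 4 ✓.
At position 5 the labels are {error, heat}, so ¬beep → start is false there. This is the first violation.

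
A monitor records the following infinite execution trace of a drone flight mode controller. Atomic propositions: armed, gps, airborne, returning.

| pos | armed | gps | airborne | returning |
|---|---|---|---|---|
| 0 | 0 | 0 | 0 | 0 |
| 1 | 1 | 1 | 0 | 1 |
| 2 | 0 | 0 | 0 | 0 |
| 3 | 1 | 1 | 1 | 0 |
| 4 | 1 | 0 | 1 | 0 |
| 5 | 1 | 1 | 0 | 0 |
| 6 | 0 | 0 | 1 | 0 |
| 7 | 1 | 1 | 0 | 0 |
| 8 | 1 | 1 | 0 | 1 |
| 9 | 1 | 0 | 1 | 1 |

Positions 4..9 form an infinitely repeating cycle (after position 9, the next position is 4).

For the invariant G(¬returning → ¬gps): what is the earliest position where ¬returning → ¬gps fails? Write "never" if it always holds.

3

Check ¬returning → ¬gps at each position in order: 0 ✓, 1 ✓, 2 ✓.
At position 3 the labels are {airborne, armed, gps}, so ¬returning → ¬gps is false there. This is the first violation.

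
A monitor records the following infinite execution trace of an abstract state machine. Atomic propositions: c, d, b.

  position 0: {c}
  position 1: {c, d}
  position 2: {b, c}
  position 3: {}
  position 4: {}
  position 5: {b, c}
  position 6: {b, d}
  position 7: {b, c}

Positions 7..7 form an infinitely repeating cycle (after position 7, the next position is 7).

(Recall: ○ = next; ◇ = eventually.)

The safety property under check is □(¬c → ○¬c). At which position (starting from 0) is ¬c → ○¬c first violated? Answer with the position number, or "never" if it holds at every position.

Check ¬c → ○¬c at each position in order: 0 ✓, 1 ✓, 2 ✓, 3 ✓.
At position 4 the labels are {} and the next position 5 has {b, c}, so ¬c → ○¬c is false there. This is the first violation.

4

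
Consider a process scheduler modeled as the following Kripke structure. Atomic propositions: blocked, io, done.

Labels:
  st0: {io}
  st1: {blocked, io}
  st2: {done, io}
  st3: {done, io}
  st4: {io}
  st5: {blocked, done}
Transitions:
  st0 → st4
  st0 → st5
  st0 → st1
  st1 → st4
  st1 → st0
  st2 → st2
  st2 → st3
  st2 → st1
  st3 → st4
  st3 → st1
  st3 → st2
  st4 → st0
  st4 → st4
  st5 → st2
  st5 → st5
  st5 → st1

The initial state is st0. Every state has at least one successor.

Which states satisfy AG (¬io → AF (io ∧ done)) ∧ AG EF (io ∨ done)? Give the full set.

none

States satisfying ¬io → AF (io ∧ done): {st0, st1, st2, st3, st4}.
States satisfying AG (¬io → AF (io ∧ done)): ∅.
States satisfying EF (io ∨ done): {st0, st1, st2, st3, st4, st5}.
States satisfying AG EF (io ∨ done): {st0, st1, st2, st3, st4, st5}.
States satisfying AG (¬io → AF (io ∧ done)) ∧ AG EF (io ∨ done): ∅.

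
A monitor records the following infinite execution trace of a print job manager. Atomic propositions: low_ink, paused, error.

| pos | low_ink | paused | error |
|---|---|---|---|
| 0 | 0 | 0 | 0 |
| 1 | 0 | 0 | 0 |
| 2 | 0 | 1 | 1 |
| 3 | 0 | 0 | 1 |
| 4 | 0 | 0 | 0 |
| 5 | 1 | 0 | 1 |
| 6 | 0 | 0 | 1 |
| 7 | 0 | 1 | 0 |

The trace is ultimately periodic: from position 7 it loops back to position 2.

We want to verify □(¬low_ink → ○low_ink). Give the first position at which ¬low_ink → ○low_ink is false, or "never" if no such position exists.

At position 0 the labels are {} and the next position 1 has {}, so ¬low_ink → ○low_ink is false there. This is the first violation.

0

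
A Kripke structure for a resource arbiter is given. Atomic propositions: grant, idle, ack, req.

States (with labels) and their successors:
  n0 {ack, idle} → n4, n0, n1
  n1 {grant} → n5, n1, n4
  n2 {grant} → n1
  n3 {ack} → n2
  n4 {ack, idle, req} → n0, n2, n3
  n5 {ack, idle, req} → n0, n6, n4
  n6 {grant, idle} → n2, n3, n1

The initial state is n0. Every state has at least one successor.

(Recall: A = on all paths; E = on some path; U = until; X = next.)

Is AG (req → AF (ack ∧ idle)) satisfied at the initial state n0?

Yes

States satisfying req → AF (ack ∧ idle): {n0, n1, n2, n3, n4, n5, n6}.
States satisfying AG (req → AF (ack ∧ idle)): {n0, n1, n2, n3, n4, n5, n6}.
Every state reachable from n0 satisfies req → AF (ack ∧ idle).
n0 ∈ Sat(AG (req → AF (ack ∧ idle))).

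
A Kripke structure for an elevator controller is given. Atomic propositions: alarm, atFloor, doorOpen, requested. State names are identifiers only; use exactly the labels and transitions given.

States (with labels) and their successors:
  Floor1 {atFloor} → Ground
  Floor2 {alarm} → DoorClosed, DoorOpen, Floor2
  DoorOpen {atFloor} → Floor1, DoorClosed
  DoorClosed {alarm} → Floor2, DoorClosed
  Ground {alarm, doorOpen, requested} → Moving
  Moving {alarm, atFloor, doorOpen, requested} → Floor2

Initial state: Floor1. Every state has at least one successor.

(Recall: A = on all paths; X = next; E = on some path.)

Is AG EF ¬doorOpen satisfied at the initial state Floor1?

States satisfying EF ¬doorOpen: {Floor1, Floor2, DoorOpen, DoorClosed, Ground, Moving}.
States satisfying AG EF ¬doorOpen: {Floor1, Floor2, DoorOpen, DoorClosed, Ground, Moving}.
Every state reachable from Floor1 satisfies EF ¬doorOpen.
Floor1 ∈ Sat(AG EF ¬doorOpen).

Yes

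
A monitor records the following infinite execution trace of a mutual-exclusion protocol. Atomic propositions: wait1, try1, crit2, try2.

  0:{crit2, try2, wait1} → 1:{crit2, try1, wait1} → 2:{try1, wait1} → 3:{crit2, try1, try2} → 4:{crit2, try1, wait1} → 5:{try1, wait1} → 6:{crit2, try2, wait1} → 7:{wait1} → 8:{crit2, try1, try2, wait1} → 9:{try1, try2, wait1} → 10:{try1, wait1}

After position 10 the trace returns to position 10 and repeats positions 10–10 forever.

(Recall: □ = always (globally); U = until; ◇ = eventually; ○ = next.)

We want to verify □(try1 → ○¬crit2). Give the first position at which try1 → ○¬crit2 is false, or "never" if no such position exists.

2

Check try1 → ○¬crit2 at each position in order: 0 ✓, 1 ✓.
At position 2 the labels are {try1, wait1} and the next position 3 has {crit2, try1, try2}, so try1 → ○¬crit2 is false there. This is the first violation.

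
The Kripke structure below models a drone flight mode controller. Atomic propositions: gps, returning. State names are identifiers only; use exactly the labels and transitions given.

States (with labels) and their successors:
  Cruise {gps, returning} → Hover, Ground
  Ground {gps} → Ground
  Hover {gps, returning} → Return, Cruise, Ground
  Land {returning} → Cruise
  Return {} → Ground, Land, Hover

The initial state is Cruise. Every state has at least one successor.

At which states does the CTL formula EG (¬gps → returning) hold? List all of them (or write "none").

States satisfying ¬gps → returning: {Cruise, Ground, Hover, Land}.
States satisfying EG (¬gps → returning): {Cruise, Ground, Hover, Land}.

{Cruise, Ground, Hover, Land}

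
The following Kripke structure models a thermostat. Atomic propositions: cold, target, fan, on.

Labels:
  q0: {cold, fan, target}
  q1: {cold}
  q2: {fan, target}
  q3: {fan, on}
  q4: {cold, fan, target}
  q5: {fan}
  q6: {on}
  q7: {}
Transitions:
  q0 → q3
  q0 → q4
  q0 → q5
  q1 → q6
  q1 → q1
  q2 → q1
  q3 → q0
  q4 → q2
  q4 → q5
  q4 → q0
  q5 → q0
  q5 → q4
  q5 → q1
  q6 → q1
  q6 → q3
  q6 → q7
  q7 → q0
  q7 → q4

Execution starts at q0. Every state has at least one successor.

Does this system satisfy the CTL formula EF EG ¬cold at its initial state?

Violated

States satisfying EG ¬cold: ∅.
States satisfying EF EG ¬cold: ∅.
No suitable path/successor from q0 witnesses the formula.
q0 ∉ Sat(EF EG ¬cold).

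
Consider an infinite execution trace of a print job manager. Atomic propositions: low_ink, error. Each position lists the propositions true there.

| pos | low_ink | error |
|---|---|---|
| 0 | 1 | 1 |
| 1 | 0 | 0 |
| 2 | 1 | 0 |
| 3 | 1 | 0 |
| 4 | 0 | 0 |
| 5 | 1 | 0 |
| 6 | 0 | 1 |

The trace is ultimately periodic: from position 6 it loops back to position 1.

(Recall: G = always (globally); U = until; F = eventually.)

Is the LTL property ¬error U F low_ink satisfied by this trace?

Holds

Walking from position 0: F low_ink first holds at position 0, and ¬error holds at every earlier position along the way, so ¬error U F low_ink holds.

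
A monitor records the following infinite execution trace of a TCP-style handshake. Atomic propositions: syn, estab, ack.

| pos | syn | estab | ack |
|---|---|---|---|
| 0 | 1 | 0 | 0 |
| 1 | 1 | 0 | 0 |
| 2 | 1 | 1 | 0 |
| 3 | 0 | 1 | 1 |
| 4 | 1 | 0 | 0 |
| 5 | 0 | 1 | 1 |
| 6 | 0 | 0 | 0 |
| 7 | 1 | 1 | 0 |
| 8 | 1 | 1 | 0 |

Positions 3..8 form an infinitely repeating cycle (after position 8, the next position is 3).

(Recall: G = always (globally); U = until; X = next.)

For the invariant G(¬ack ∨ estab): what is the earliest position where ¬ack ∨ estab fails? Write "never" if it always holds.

¬ack ∨ estab holds at every position 0..8, and those are all the positions the trace ever visits, so the invariant G(¬ack ∨ estab) is never violated.

never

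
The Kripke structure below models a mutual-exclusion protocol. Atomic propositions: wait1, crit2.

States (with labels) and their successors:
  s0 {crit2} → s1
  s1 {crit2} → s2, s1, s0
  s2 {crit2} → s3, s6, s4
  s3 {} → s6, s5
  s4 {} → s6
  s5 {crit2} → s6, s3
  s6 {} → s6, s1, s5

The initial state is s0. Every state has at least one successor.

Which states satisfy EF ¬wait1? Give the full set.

States satisfying ¬wait1: {s0, s1, s2, s3, s4, s5, s6}.
States satisfying EF ¬wait1: {s0, s1, s2, s3, s4, s5, s6}.

{s0, s1, s2, s3, s4, s5, s6}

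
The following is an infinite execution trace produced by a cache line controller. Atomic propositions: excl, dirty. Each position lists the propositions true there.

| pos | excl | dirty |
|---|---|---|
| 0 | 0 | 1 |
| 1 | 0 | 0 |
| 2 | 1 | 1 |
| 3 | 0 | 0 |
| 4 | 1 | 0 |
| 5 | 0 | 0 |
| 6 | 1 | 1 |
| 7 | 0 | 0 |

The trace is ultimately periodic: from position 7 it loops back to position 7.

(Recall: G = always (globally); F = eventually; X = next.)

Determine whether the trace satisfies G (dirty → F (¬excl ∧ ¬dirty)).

dirty → F (¬excl ∧ ¬dirty) holds at every position 0..7, and those are all positions ever visited, so G (dirty → F (¬excl ∧ ¬dirty)) holds.
Positions where dirty holds: 0, 2, 6.
Check F (¬excl ∧ ¬dirty) at each: 0→ok, 2→ok, 6→ok.

Satisfied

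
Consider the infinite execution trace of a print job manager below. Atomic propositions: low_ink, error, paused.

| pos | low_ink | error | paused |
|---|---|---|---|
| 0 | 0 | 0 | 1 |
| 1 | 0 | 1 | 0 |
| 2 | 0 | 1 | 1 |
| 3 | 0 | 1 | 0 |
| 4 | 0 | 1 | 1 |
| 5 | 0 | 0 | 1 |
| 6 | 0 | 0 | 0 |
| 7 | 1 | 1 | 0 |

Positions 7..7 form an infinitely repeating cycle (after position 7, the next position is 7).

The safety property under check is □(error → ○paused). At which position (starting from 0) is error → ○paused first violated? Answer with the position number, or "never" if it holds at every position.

Check error → ○paused at each position in order: 0 ✓, 1 ✓.
At position 2 the labels are {error, paused} and the next position 3 has {error}, so error → ○paused is false there. This is the first violation.

2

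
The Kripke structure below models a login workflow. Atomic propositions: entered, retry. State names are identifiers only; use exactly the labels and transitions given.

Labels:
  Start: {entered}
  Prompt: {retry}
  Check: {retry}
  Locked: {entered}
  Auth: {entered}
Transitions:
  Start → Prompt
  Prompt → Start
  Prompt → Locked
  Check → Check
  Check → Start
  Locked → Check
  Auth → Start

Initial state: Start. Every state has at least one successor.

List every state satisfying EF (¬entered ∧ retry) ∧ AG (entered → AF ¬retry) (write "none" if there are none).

{Start, Prompt, Check, Locked, Auth}

States satisfying ¬entered ∧ retry: {Prompt, Check}.
States satisfying EF (¬entered ∧ retry): {Start, Prompt, Check, Locked, Auth}.
States satisfying entered → AF ¬retry: {Start, Prompt, Check, Locked, Auth}.
States satisfying AG (entered → AF ¬retry): {Start, Prompt, Check, Locked, Auth}.
States satisfying EF (¬entered ∧ retry) ∧ AG (entered → AF ¬retry): {Start, Prompt, Check, Locked, Auth}.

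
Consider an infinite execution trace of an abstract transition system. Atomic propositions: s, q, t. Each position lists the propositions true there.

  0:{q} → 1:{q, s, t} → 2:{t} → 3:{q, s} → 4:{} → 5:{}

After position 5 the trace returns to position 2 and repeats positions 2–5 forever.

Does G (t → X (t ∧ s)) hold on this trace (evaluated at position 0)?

No

t → X (t ∧ s) must hold at every position from 0 onward. It fails at position 1, so G (t → X (t ∧ s)) is false.
Positions where t holds: 1, 2.
Check X (t ∧ s) at each: 1→fails, 2→fails.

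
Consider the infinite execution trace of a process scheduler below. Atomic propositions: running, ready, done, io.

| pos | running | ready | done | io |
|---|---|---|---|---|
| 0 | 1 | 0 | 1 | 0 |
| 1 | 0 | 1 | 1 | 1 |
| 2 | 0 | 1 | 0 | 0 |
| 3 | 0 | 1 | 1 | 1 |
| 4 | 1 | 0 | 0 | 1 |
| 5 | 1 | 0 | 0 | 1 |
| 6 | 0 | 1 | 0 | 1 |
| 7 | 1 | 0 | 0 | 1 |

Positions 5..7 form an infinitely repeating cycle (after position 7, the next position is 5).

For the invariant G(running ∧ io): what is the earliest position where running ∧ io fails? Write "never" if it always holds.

At position 0 the labels are {done, running}, so running ∧ io is false there. This is the first violation.

0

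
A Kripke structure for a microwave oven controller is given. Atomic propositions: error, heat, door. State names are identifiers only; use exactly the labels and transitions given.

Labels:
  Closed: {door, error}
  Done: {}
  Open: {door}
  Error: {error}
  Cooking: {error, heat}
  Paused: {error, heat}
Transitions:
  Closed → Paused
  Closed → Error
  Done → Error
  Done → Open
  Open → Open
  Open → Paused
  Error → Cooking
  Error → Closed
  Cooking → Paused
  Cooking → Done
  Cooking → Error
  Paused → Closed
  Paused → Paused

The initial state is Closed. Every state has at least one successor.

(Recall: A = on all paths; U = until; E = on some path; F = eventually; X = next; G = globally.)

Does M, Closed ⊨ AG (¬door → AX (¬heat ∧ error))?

Violated

States satisfying ¬door → AX (¬heat ∧ error): {Closed, Open}.
States satisfying AG (¬door → AX (¬heat ∧ error)): ∅.
Cooking is reachable from Closed and violates ¬door → AX (¬heat ∧ error), so AG fails at Closed.
Closed ∉ Sat(AG (¬door → AX (¬heat ∧ error))).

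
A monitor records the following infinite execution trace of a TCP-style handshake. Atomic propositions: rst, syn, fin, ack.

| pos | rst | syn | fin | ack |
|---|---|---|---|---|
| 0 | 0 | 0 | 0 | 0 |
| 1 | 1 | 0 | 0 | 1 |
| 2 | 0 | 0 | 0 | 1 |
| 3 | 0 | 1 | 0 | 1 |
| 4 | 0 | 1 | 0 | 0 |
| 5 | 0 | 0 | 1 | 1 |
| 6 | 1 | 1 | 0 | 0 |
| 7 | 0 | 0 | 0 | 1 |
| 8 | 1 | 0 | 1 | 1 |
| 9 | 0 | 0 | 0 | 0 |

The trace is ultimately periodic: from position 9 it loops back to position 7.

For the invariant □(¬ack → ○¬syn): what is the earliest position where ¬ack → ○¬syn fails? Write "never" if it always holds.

never

¬ack → ○¬syn holds at every position 0..9, and those are all the positions the trace ever visits, so the invariant □(¬ack → ○¬syn) is never violated.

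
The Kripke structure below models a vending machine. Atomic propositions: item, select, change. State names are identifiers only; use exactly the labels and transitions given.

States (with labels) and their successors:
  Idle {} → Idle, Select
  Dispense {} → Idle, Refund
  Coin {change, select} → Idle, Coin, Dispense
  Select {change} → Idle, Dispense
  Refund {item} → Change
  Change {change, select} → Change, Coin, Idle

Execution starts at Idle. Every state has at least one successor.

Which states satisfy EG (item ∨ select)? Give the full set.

States satisfying item ∨ select: {Coin, Refund, Change}.
States satisfying EG (item ∨ select): {Coin, Refund, Change}.

{Coin, Refund, Change}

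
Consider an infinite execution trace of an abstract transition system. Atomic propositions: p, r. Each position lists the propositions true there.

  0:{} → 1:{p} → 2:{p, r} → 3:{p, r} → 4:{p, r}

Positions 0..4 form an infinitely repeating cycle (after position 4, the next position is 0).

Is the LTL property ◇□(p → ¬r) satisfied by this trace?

Violated

□(p → ¬r) is false at every position 0..4, so it never becomes true and ◇□(p → ¬r) fails.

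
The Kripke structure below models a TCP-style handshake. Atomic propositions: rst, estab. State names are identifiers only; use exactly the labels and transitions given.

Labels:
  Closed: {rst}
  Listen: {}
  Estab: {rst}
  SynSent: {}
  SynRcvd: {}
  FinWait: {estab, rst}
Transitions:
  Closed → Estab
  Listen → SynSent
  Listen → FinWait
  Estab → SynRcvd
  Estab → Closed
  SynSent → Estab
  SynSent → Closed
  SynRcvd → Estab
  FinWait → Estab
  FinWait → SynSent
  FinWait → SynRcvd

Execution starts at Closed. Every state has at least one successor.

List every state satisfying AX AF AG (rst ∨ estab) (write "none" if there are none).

none

States satisfying AF AG (rst ∨ estab): ∅.
States satisfying AX AF AG (rst ∨ estab): ∅.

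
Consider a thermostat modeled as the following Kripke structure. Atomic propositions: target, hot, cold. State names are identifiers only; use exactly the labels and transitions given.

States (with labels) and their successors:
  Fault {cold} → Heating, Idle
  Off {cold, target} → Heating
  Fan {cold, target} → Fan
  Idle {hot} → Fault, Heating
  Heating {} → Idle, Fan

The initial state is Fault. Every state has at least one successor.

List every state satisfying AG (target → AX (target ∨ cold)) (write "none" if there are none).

{Fault, Fan, Idle, Heating}

States satisfying target → AX (target ∨ cold): {Fault, Fan, Idle, Heating}.
States satisfying AG (target → AX (target ∨ cold)): {Fault, Fan, Idle, Heating}.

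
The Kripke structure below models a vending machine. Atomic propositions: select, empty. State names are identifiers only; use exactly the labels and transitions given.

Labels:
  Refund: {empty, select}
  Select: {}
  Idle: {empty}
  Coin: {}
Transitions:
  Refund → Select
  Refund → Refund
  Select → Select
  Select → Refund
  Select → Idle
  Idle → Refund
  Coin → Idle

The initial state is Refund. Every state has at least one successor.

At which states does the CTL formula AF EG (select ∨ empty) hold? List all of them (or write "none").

{Refund, Idle, Coin}

States satisfying EG (select ∨ empty): {Refund, Idle}.
States satisfying AF EG (select ∨ empty): {Refund, Idle, Coin}.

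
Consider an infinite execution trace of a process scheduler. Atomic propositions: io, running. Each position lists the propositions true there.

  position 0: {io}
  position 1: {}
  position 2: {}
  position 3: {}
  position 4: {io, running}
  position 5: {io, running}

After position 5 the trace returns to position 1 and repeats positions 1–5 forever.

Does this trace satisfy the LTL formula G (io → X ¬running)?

io → X ¬running must hold at every position from 0 onward. It fails at position 4, so G (io → X ¬running) is false.
Positions where io holds: 0, 4, 5.
Check X ¬running at each: 0→ok, 4→fails, 5→ok.

No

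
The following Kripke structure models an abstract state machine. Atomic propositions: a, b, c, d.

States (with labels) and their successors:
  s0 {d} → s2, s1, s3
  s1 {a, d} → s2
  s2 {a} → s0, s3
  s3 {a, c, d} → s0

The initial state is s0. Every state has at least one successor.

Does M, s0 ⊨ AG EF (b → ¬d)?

States satisfying EF (b → ¬d): {s0, s1, s2, s3}.
States satisfying AG EF (b → ¬d): {s0, s1, s2, s3}.
Every state reachable from s0 satisfies EF (b → ¬d).
s0 ∈ Sat(AG EF (b → ¬d)).

Satisfied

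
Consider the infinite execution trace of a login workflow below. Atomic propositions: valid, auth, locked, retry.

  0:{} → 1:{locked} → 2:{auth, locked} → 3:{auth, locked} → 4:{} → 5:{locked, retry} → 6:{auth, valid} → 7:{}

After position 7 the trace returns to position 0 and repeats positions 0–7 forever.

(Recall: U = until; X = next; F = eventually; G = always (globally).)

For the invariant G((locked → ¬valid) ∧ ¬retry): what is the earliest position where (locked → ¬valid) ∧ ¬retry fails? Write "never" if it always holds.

Check (locked → ¬valid) ∧ ¬retry at each position in order: 0 ✓, 1 ✓, 2 ✓, 3 ✓, 4 ✓.
At position 5 the labels are {locked, retry}, so (locked → ¬valid) ∧ ¬retry is false there. This is the first violation.

5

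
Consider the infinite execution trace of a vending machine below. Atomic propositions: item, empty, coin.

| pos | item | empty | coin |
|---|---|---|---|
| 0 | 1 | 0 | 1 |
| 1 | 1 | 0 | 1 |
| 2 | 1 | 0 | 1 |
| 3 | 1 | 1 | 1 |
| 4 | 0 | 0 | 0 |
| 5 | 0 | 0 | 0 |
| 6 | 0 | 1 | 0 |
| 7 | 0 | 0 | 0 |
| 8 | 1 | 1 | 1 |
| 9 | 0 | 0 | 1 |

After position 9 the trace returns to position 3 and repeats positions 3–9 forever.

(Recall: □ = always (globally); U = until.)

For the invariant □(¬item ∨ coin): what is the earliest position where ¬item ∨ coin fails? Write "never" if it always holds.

¬item ∨ coin holds at every position 0..9, and those are all the positions the trace ever visits, so the invariant □(¬item ∨ coin) is never violated.

never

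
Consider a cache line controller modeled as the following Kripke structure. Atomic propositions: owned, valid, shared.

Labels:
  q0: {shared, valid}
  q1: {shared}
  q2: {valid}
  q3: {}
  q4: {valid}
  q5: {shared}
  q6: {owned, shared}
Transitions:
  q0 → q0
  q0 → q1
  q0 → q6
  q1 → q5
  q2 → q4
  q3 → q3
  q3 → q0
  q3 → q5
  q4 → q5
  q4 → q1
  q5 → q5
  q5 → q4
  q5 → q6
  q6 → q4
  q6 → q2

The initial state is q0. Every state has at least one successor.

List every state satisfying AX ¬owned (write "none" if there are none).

States satisfying ¬owned: {q0, q1, q2, q3, q4, q5}.
States satisfying AX ¬owned: {q1, q2, q3, q4, q6}.

{q1, q2, q3, q4, q6}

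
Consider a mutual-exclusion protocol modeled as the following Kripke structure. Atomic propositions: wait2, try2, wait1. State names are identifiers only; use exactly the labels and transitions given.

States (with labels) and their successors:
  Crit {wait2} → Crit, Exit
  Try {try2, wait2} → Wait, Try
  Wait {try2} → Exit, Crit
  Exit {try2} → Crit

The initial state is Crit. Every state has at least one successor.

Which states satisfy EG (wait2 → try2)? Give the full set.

States satisfying wait2 → try2: {Try, Wait, Exit}.
States satisfying EG (wait2 → try2): {Try}.

{Try}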